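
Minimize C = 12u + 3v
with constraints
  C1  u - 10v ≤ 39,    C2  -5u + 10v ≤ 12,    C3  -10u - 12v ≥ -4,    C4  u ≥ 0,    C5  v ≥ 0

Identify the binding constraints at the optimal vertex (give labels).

Corner points and C = 12u + 3v:
  (0, 1/3) → C = 1
  (2/5, 0) → C = 24/5
  (0, 0) → C = 0

The minimum is at (0, 0). Substituting into each constraint, equality holds for C4 and C5; the remaining constraints have slack.

C4 and C5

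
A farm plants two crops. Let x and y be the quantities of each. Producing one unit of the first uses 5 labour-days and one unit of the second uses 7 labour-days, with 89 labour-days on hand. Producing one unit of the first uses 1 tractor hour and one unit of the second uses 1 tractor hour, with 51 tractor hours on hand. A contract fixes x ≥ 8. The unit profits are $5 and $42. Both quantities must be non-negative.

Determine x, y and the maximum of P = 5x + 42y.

x = 8, y = 7, maximum P = 334

Extreme points and P = 5x + 42y:
  (89/5, 0) → P = 89
  (8, 0) → P = 40
  (8, 7) → P = 334

At the optimal vertex, 5x + 7y = 89 and x = 8.
Solving simultaneously gives x = 8, y = 7.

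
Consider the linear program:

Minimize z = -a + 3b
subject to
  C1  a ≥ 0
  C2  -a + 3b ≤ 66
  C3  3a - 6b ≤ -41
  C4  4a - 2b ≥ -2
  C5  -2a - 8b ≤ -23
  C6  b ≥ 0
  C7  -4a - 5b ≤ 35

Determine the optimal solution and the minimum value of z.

Vertices and z = -a + 3b:
  (91, 157/3) → z = 66
  (63/5, 131/5) → z = 66
  (35/9, 79/9) → z = 202/9

a = 35/9, b = 79/9, minimum z = 202/9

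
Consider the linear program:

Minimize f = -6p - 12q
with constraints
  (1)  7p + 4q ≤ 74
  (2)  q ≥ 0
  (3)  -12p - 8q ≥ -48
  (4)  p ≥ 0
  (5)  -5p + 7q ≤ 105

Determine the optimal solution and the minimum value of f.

Feasible corners and f = -6p - 12q:
  (4, 0) → f = -24
  (0, 0) → f = 0
  (0, 6) → f = -72

p = 0, q = 6, minimum f = -72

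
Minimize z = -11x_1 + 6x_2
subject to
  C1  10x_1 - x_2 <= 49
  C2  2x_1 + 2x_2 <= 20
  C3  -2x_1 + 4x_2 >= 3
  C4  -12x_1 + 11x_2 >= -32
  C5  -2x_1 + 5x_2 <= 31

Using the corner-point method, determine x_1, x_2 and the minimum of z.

x_1 = 199/38, x_2 = 64/19, minimum z = -1421/38

The feasible region is unbounded (it extends along (-2, -1), (-5, -2)), but z strictly increases along every unbounded feasible direction, so there is no improving ray and the minimum is attained at a vertex.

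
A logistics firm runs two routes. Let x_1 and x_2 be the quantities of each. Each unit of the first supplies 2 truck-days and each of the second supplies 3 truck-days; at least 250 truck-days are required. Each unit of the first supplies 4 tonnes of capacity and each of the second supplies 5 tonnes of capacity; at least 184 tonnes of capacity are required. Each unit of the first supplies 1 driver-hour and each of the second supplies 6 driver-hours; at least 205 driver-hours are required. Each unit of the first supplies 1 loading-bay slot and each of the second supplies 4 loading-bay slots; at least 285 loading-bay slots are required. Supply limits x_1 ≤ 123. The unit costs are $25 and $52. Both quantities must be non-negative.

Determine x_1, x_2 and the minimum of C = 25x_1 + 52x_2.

The feasible region is unbounded (it extends along (0, 1)), but C strictly increases along every unbounded feasible direction, so there is no improving ray and the minimum is attained at a vertex.

The binding constraints are 2x_1 + 3x_2 = 250 and x_1 + 4x_2 = 285.
Solving simultaneously gives x_1 = 29, x_2 = 64.

x_1 = 29, x_2 = 64, minimum C = 4053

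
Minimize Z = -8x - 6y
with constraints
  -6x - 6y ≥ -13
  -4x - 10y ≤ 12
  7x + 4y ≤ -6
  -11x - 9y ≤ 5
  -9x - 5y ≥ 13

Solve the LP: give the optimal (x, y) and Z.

Extreme points and Z = -8x - 6y:
  (-49/4, 173/12) → Z = 23/2
  (-143/24, 65/8) → Z = -13/12
  (-46/13, 49/13) → Z = 74/13

The binding constraints are -6x - 6y = -13 and -9x - 5y = 13.
Solving simultaneously gives x = -143/24, y = 65/8.

x = -143/24, y = 65/8, minimum Z = -13/12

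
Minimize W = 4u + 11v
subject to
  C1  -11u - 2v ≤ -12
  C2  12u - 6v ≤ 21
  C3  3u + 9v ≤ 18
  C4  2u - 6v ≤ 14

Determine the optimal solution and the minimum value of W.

The binding constraints are -11u - 2v = -12 and 12u - 6v = 21.
Solving simultaneously gives u = 19/15, v = -29/30.

u = 19/15, v = -29/30, minimum W = -167/30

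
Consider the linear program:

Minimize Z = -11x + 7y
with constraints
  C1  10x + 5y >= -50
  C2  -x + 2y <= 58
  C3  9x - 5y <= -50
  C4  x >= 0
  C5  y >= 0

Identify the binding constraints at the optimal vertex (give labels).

Vertices and Z = -11x + 7y:
  (190/13, 472/13) → Z = 1214/13
  (0, 29) → Z = 203
  (0, 10) → Z = 70

The minimum is at (0, 10). Substituting into each constraint, equality holds for C3 and C4; the remaining constraints have slack.

C3 and C4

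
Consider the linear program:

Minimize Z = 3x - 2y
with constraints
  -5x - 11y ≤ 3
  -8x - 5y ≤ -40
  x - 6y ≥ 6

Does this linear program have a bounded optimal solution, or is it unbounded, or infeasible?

Feasible corners and Z = 3x - 2y:
  (65/9, -32/9) → Z = 259/9
  (270/53, -8/53) → Z = 826/53
The feasible region has finitely many vertices and no improving ray; the minimum is 826/53 at (270/53, -8/53).

bounded optimum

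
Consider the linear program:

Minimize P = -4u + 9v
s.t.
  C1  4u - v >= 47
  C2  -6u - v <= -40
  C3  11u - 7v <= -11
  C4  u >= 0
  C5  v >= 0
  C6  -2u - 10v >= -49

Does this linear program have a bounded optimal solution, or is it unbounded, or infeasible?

infeasible

The boundaries 4u - v = 47 and 11u - 7v = -11 meet at (20, 33), but that point violates -2u - 10v ≥ -49. Every candidate vertex is excluded by some other constraint, so the feasible region is empty.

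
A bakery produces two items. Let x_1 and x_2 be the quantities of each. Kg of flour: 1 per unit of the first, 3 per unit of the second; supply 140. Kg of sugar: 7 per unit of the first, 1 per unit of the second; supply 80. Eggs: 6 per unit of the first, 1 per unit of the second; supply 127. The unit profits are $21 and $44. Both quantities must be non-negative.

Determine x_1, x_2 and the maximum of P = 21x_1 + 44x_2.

x_1 = 5, x_2 = 45, maximum P = 2085

Extreme points and P = 21x_1 + 44x_2:
  (0, 0) → P = 0
  (0, 140/3) → P = 6160/3
  (80/7, 0) → P = 240
  (5, 45) → P = 2085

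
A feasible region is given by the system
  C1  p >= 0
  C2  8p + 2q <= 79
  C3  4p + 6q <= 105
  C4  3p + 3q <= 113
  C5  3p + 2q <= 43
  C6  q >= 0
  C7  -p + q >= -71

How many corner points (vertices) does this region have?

Intersecting each pair of boundary lines and keeping only the points that satisfy every inequality leaves:
  (0, 35/2)
  (0, 0)
  (36/5, 107/10)
  (79/8, 0)
  (24/5, 143/10)

5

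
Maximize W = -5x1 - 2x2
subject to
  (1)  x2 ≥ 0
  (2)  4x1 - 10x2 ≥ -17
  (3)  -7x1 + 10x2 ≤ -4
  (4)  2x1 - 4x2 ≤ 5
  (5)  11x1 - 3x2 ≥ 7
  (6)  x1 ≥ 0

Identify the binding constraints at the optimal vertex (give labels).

(1) and (5)

Vertices and W = -5x1 - 2x2:
  (5/2, 0) → W = -25/2
  (7/11, 0) → W = -35/11
  (7, 9/2) → W = -44
  (59/2, 27/2) → W = -349/2
  (58/89, 5/89) → W = -300/89

The maximum is at (7/11, 0). Substituting into each constraint, equality holds for (1) and (5); the remaining constraints have slack.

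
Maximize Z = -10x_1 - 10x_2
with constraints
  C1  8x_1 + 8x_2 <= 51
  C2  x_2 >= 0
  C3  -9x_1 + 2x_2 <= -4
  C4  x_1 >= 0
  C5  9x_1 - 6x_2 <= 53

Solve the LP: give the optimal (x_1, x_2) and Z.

Extreme points and Z = -10x_1 - 10x_2:
  (67/44, 427/88) → Z = -255/4
  (73/12, 7/24) → Z = -255/4
  (4/9, 0) → Z = -40/9
  (53/9, 0) → Z = -530/9

x_1 = 4/9, x_2 = 0, maximum Z = -40/9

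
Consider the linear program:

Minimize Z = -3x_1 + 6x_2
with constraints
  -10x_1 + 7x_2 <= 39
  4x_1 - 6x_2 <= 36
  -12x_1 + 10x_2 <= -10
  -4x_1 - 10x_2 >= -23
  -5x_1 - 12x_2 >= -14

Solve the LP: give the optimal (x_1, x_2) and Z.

Corner points and Z = -3x_1 + 6x_2:
  (-75/8, -49/4) → Z = -363/8
  (86/13, -62/39) → Z = -382/13
  (130/97, 59/97) → Z = -36/97

The binding constraints are 4x_1 - 6x_2 = 36 and -12x_1 + 10x_2 = -10.
Solving simultaneously gives x_1 = -75/8, x_2 = -49/4.

x_1 = -75/8, x_2 = -49/4, minimum Z = -363/8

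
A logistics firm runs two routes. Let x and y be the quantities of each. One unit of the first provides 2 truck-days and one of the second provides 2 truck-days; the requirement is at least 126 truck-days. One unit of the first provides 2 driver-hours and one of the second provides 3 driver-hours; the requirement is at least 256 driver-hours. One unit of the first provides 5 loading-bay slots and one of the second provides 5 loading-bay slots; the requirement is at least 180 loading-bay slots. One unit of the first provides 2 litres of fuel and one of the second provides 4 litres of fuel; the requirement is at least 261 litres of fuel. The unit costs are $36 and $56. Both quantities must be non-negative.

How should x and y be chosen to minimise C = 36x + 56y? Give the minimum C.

x = 241/2, y = 5, minimum C = 4618

Extreme points and C = 36x + 56y:
  (0, 256/3) → C = 14336/3
  (261/2, 0) → C = 4698
  (241/2, 5) → C = 4618
The feasible region is unbounded (it extends along (0, 1), (1, 0)), but C strictly increases along every unbounded feasible direction, so there is no improving ray and the minimum is attained at a vertex.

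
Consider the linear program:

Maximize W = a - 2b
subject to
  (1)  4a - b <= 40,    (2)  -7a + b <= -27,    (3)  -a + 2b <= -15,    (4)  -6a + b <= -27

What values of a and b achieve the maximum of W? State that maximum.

a = -13/3, b = -172/3, maximum W = 331/3

Vertices and W = a - 2b:
  (-13/3, -172/3) → W = 331/3
  (65/7, -20/7) → W = 15
  (0, -27) → W = 54
  (39/11, -63/11) → W = 15

At the optimal vertex, 4a - b = 40 and -7a + b = -27.
Solving simultaneously gives a = -13/3, b = -172/3.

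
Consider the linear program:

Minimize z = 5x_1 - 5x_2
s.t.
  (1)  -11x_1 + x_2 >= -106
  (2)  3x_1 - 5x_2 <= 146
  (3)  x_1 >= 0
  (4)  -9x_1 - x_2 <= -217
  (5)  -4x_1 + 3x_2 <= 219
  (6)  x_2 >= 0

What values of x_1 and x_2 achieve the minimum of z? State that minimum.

x_1 = 537/29, x_2 = 2833/29, minimum z = -11480/29

Corner points and z = 5x_1 - 5x_2:
  (323/20, 1433/20) → z = -555/2
  (537/29, 2833/29) → z = -11480/29
  (432/31, 2839/31) → z = -12035/31

The binding constraints are -11x_1 + x_2 = -106 and -4x_1 + 3x_2 = 219.
Solving simultaneously gives x_1 = 537/29, x_2 = 2833/29.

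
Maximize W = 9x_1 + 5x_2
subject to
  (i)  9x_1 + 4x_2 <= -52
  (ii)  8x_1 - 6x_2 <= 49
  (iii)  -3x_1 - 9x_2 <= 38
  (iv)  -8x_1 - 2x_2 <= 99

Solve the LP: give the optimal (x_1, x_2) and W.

Feasible corners and W = 9x_1 + 5x_2:
  (-316/69, -62/23) → W = -1258/23
  (-146/7, 475/14) → W = -253/14
  (-815/66, -7/66) → W = -335/3

At the optimal vertex, 9x_1 + 4x_2 = -52 and -8x_1 - 2x_2 = 99.
Solving simultaneously gives x_1 = -146/7, x_2 = 475/14.

x_1 = -146/7, x_2 = 475/14, maximum W = -253/14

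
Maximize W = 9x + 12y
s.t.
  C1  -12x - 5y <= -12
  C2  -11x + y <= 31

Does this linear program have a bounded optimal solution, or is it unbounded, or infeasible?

unbounded

From the feasible point (-143/67, 504/67), moving in the direction (1, 11) keeps every constraint satisfied while W increases without bound.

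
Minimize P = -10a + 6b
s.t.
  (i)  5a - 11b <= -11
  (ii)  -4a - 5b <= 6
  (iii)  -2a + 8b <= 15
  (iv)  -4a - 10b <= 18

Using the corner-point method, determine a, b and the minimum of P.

a = 77/18, b = 53/18, minimum P = -226/9

Feasible corners and P = -10a + 6b:
  (-121/69, 14/69) → P = 1294/69
  (77/18, 53/18) → P = -226/9
  (-41/14, 8/7) → P = 253/7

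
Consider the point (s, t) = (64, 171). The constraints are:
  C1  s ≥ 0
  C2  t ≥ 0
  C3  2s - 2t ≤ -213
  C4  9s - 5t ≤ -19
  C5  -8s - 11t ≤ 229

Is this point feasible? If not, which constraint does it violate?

C1: 64 ≥ 0 ✓
C2: 171 ≥ 0 ✓
C3: -214 ≤ -213 ✓
C4: -279 ≤ -19 ✓
C5: -2393 ≤ 229 ✓

feasible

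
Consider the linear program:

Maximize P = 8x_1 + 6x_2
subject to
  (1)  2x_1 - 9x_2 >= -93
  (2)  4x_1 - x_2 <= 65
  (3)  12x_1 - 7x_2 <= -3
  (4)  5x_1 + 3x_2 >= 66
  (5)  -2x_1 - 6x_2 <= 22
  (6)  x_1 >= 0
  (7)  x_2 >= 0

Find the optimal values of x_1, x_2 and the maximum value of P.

x_1 = 312/47, x_2 = 555/47, maximum P = 5826/47

Extreme points and P = 8x_1 + 6x_2:
  (312/47, 555/47) → P = 5826/47
  (105/17, 199/17) → P = 2034/17
  (453/71, 807/71) → P = 8466/71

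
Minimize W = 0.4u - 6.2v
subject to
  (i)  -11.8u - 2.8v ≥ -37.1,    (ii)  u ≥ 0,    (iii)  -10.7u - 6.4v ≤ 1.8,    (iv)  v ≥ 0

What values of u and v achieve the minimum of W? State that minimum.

u = 0, v = 13.25, minimum W = -82.15

Vertices and W = 0.4u - 6.2v:
  (0, 53/4) → W = -1643/20
  (371/118, 0) → W = 371/295
  (0, 0) → W = 0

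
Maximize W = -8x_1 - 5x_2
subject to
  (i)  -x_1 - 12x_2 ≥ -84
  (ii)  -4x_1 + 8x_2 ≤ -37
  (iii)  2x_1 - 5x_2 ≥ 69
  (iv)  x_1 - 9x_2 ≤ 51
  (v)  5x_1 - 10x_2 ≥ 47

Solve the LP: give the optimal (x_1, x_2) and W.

Feasible corners and W = -8x_1 - 5x_2:
  (1248/29, 99/29) → W = -10479/29
  (456/7, 11/7) → W = -529
  (366/13, -33/13) → W = -2763/13

The optimum lies where 2x_1 - 5x_2 = 69 and x_1 - 9x_2 = 51.
Solving simultaneously gives x_1 = 366/13, x_2 = -33/13.

x_1 = 366/13, x_2 = -33/13, maximum W = -2763/13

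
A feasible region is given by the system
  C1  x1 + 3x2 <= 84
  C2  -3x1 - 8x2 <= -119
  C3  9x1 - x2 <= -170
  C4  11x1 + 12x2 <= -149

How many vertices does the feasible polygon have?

Of the 6 pairwise boundary intersections, those satisfying every inequality are:
  (-315, 133)
  (-485/7, 1073/21)
  (-655/13, 439/13)

3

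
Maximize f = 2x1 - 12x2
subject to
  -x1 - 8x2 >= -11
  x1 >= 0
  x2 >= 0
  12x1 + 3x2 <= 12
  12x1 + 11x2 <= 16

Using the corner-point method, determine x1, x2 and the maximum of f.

Corner points and f = 2x1 - 12x2:
  (0, 11/8) → f = -33/2
  (7/85, 116/85) → f = -1378/85
  (0, 0) → f = 0
  (1, 0) → f = 2
  (7/8, 1/2) → f = -17/4

The binding constraints are x2 = 0 and 12x1 + 3x2 = 12.
Solving simultaneously gives x1 = 1, x2 = 0.

x1 = 1, x2 = 0, maximum f = 2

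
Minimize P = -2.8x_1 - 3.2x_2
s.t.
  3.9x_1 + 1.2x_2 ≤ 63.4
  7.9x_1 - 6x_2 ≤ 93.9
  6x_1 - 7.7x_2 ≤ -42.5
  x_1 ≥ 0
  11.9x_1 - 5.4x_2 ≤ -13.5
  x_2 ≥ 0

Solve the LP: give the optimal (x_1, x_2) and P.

x_1 = 0, x_2 = 317/6, minimum P = -2536/15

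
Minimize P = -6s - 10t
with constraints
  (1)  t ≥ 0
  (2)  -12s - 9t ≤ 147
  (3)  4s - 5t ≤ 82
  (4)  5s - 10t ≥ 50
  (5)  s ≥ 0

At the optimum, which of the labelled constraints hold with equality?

Vertices and P = -6s - 10t:
  (41/2, 0) → P = -123
  (10, 0) → P = -60
  (38, 14) → P = -368

The minimum is at (38, 14). Substituting into each constraint, equality holds for (3) and (4); the remaining constraints have slack.

(3) and (4)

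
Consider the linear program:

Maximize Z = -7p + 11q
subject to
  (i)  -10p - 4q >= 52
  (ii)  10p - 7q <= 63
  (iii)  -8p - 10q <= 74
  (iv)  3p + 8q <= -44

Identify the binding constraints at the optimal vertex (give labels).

(iii) and (iv)

Vertices and Z = -7p + 11q:
  (-56/17, -81/17) → Z = -499/17
  (-60/17, -71/17) → Z = -361/17
  (-76/17, -65/17) → Z = -183/17

The maximum is at (-76/17, -65/17). Substituting into each constraint, equality holds for (iii) and (iv); the remaining constraints have slack.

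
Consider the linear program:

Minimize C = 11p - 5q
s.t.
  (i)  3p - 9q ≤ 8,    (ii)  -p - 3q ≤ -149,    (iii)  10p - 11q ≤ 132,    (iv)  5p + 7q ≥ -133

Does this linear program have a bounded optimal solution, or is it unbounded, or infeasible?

From the feasible point (2035/41, 1358/41), moving in the direction (-7, 5) keeps every constraint satisfied while C decreases without bound.

unbounded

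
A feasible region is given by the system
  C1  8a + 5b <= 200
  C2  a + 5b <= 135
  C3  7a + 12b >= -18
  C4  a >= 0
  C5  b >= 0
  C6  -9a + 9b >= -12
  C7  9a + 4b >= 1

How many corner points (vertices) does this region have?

Of the 21 pairwise boundary intersections, those satisfying every inequality are:
  (65/7, 176/7)
  (620/39, 568/39)
  (0, 27)
  (0, 1/4)
  (4/3, 0)
  (1/9, 0)

6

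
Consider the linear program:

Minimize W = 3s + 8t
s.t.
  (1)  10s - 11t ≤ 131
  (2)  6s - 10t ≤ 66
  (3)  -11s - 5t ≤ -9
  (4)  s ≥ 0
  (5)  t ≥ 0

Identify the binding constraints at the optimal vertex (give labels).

(3) and (5)

Vertices and W = 3s + 8t:
  (292/17, 63/17) → W = 1380/17
  (11, 0) → W = 33
  (0, 9/5) → W = 72/5
  (9/11, 0) → W = 27/11
The feasible region is unbounded (it extends along (0, 1), (11, 10)), but W strictly increases along every unbounded feasible direction, so there is no improving ray and the minimum is attained at a vertex.

The minimum is at (9/11, 0). Substituting into each constraint, equality holds for (3) and (5); the remaining constraints have slack.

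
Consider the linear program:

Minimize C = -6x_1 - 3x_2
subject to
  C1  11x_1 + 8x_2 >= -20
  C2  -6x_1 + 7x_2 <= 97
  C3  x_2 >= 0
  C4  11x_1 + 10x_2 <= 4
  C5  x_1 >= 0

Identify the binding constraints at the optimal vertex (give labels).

C3 and C4

Extreme points and C = -6x_1 - 3x_2:
  (4/11, 0) → C = -24/11
  (0, 0) → C = 0
  (0, 2/5) → C = -6/5

The minimum is at (4/11, 0). Substituting into each constraint, equality holds for C3 and C4; the remaining constraints have slack.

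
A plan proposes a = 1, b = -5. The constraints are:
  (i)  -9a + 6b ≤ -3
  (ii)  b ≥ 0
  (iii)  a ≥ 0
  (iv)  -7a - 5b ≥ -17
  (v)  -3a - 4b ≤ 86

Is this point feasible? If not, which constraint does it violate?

Constraint (ii): b = -5, which is not ≥ 0. All other constraints are satisfied.

not feasible — violates (ii)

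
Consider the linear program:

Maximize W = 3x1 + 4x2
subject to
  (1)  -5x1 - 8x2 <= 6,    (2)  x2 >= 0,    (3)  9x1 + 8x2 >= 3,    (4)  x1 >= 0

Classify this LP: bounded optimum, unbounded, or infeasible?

From the feasible point (1/3, 0), moving in the direction (0, 1) keeps every constraint satisfied while W increases without bound.

unbounded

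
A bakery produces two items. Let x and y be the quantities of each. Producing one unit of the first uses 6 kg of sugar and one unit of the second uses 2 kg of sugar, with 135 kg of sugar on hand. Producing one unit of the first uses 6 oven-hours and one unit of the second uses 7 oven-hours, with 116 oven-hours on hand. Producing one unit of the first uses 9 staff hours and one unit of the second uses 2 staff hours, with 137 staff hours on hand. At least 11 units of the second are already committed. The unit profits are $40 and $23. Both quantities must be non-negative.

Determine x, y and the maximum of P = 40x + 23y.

x = 13/2, y = 11, maximum P = 513

At the optimal vertex, 6x + 7y = 116 and y = 11.
Solving simultaneously gives x = 13/2, y = 11.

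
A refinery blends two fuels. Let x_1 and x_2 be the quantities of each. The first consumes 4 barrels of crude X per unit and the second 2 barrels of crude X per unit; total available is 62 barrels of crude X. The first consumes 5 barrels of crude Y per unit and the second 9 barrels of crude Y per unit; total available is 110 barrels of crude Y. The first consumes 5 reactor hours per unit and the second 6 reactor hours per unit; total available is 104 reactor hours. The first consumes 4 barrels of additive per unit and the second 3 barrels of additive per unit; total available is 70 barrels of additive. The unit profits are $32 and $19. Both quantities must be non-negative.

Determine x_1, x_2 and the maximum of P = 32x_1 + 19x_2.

x_1 = 13, x_2 = 5, maximum P = 511

Corner points and P = 32x_1 + 19x_2:
  (0, 0) → P = 0
  (0, 110/9) → P = 2090/9
  (31/2, 0) → P = 496
  (13, 5) → P = 511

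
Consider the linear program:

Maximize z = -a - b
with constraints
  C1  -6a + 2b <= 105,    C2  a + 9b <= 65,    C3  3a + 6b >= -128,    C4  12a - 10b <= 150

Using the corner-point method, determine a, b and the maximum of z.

a = -443/21, b = -151/14, maximum z = 1339/42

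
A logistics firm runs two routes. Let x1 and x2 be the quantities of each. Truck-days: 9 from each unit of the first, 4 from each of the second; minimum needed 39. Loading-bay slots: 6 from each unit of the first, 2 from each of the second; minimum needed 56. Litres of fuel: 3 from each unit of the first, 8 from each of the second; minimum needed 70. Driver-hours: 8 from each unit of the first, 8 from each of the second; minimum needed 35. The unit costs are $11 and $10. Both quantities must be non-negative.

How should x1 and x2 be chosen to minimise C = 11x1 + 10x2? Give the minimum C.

x1 = 22/3, x2 = 6, minimum C = 422/3

Corner points and C = 11x1 + 10x2:
  (0, 28) → C = 280
  (70/3, 0) → C = 770/3
  (22/3, 6) → C = 422/3
The feasible region is unbounded (it extends along (0, 1), (1, 0)), but C strictly increases along every unbounded feasible direction, so there is no improving ray and the minimum is attained at a vertex.

At the optimal vertex, 6x1 + 2x2 = 56 and 3x1 + 8x2 = 70.
Solving simultaneously gives x1 = 22/3, x2 = 6.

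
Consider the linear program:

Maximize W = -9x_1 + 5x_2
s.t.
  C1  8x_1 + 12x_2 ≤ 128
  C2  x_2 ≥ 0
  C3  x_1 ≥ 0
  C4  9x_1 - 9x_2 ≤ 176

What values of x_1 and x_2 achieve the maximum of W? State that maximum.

Extreme points and W = -9x_1 + 5x_2:
  (16, 0) → W = -144
  (0, 32/3) → W = 160/3
  (0, 0) → W = 0

x_1 = 0, x_2 = 32/3, maximum W = 160/3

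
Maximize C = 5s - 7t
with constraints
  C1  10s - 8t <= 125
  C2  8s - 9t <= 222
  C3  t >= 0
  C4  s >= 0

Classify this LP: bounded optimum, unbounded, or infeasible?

bounded optimum

Feasible corners and C = 5s - 7t:
  (25/2, 0) → C = 125/2
  (0, 0) → C = 0
The feasible region has finitely many vertices and no improving ray; the maximum is 125/2 at (25/2, 0).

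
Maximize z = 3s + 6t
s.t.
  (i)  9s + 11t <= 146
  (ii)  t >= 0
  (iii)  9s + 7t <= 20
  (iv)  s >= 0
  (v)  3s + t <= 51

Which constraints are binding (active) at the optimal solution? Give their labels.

(iii) and (iv)

Feasible corners and z = 3s + 6t:
  (20/9, 0) → z = 20/3
  (0, 0) → z = 0
  (0, 20/7) → z = 120/7

The maximum is at (0, 20/7). Substituting into each constraint, equality holds for (iii) and (iv); the remaining constraints have slack.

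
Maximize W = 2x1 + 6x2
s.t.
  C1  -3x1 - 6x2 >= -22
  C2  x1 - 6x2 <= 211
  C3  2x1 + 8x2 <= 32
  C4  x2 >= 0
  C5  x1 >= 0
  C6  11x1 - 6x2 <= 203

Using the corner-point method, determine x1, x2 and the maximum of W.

Vertices and W = 2x1 + 6x2:
  (22/3, 0) → W = 44/3
  (0, 11/3) → W = 22
  (0, 0) → W = 0

The optimum lies where -3x1 - 6x2 = -22 and x1 = 0.
Solving simultaneously gives x1 = 0, x2 = 11/3.

x1 = 0, x2 = 11/3, maximum W = 22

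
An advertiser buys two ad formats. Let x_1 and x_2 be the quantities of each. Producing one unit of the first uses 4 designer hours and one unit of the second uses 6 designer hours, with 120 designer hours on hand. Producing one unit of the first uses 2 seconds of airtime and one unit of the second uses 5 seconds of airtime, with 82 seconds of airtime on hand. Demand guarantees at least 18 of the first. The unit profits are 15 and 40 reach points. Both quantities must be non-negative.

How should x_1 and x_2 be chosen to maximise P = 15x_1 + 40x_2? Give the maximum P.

x_1 = 18, x_2 = 8, maximum P = 590

Vertices and P = 15x_1 + 40x_2:
  (30, 0) → P = 450
  (18, 0) → P = 270
  (18, 8) → P = 590

The binding constraints are 4x_1 + 6x_2 = 120 and x_1 = 18.
Solving simultaneously gives x_1 = 18, x_2 = 8.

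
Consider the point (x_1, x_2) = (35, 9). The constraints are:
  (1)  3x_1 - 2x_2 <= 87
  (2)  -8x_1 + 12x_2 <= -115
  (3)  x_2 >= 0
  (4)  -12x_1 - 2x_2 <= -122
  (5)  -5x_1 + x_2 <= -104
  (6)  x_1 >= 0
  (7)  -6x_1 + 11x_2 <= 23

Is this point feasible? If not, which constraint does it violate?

feasible

(1): 87 ≤ 87 ✓
(2): -172 ≤ -115 ✓
(3): 9 ≥ 0 ✓
(4): -438 ≤ -122 ✓
(5): -166 ≤ -104 ✓
(6): 35 ≥ 0 ✓
(7): -111 ≤ 23 ✓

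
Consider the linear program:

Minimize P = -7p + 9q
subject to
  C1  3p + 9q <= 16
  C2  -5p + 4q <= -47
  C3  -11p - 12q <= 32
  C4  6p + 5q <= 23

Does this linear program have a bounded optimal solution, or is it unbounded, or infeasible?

bounded optimum

Extreme points and P = -7p + 9q:
  (109/26, -677/104) → P = -9145/104
  (327/49, -167/49) → P = -3792/49
  (436/17, -445/17) → P = -7057/17
The feasible region has finitely many vertices and no improving ray; the minimum is -7057/17 at (436/17, -445/17).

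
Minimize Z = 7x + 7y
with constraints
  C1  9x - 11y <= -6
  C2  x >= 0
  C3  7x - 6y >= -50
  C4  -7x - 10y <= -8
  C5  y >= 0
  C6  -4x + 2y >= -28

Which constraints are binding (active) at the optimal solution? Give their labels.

Corner points and Z = 7x + 7y:
  (28/167, 114/167) → Z = 994/167
  (160/13, 138/13) → Z = 2086/13
  (0, 25/3) → Z = 175/3
  (0, 4/5) → Z = 28/5
  (134/5, 198/5) → Z = 2324/5

The minimum is at (0, 4/5). Substituting into each constraint, equality holds for C2 and C4; the remaining constraints have slack.

C2 and C4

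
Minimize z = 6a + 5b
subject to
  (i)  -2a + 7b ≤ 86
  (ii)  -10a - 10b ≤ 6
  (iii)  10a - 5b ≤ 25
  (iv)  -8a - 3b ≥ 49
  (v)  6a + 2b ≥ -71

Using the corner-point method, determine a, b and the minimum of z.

a = -451/45, b = 424/45, minimum z = -586/45

At the optimal vertex, -2a + 7b = 86 and -10a - 10b = 6.
Solving simultaneously gives a = -451/45, b = 424/45.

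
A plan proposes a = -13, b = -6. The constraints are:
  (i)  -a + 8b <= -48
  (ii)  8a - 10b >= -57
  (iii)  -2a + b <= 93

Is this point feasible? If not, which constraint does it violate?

Constraint (i): -a + 8b = -35, which is not ≤ -48. All other constraints are satisfied.

not feasible — violates (i)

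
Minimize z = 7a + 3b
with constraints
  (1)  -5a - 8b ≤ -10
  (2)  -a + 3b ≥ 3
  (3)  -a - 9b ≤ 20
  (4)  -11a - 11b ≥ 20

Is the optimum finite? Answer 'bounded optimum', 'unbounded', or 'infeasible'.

From the feasible point (-90/11, 70/11), moving in the direction (-11, 11) keeps every constraint satisfied while z decreases without bound.

unbounded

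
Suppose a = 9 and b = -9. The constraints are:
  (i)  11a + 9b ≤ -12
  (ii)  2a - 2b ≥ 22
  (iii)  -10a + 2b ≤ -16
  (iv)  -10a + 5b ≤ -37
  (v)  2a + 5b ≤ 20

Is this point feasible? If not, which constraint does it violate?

not feasible — violates (i)

Constraint (i): 11a + 9b = 18, which is not ≤ -12. All other constraints are satisfied.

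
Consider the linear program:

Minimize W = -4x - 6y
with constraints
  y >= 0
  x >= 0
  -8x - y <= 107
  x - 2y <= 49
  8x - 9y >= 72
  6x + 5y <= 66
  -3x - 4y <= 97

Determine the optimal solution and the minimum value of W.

Feasible corners and W = -4x - 6y:
  (9, 0) → W = -36
  (11, 0) → W = -44
  (477/47, 48/47) → W = -2196/47

The optimum lies where 8x - 9y = 72 and 6x + 5y = 66.
Solving simultaneously gives x = 477/47, y = 48/47.

x = 477/47, y = 48/47, minimum W = -2196/47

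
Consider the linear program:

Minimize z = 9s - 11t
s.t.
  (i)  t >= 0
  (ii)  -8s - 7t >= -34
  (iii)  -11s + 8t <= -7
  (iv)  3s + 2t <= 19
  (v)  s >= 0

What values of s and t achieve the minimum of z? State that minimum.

Extreme points and z = 9s - 11t:
  (17/4, 0) → z = 153/4
  (7/11, 0) → z = 63/11
  (107/47, 106/47) → z = -203/47

The optimum lies where -8s - 7t = -34 and -11s + 8t = -7.
Solving simultaneously gives s = 107/47, t = 106/47.

s = 107/47, t = 106/47, minimum z = -203/47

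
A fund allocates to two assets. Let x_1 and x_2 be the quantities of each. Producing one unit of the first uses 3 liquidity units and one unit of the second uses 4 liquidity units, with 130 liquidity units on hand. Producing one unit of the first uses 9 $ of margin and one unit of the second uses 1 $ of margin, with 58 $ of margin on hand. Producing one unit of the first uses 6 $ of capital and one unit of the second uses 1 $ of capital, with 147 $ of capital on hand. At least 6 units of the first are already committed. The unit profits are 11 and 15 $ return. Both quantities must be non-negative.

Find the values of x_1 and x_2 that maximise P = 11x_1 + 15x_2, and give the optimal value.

x_1 = 6, x_2 = 4, maximum P = 126

Extreme points and P = 11x_1 + 15x_2:
  (58/9, 0) → P = 638/9
  (6, 0) → P = 66
  (6, 4) → P = 126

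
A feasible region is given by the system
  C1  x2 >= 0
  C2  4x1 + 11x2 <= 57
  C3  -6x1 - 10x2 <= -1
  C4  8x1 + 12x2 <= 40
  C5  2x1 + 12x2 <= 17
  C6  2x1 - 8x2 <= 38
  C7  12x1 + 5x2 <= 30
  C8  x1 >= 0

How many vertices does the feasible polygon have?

5

Intersecting each pair of boundary lines and keeping only the points that satisfy every inequality leaves:
  (1/6, 0)
  (5/2, 0)
  (0, 1/10)
  (275/134, 72/67)
  (0, 17/12)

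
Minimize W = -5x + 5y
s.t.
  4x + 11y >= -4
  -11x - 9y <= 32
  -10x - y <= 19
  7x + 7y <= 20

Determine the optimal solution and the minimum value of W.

Vertices and W = -5x + 5y:
  (-205/106, 18/53) → W = 1205/106
  (248/49, -108/49) → W = -1780/49
  (-17/7, 37/7) → W = 270/7

x = 248/49, y = -108/49, minimum W = -1780/49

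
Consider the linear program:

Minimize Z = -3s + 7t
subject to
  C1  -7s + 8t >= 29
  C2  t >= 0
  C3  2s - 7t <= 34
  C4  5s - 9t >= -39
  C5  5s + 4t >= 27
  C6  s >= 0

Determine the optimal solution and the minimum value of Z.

s = 25/17, t = 167/34, minimum Z = 1019/34

Extreme points and Z = -3s + 7t:
  (51/23, 128/23) → Z = 743/23
  (25/17, 167/34) → Z = 1019/34
  (87/65, 66/13) → Z = 2049/65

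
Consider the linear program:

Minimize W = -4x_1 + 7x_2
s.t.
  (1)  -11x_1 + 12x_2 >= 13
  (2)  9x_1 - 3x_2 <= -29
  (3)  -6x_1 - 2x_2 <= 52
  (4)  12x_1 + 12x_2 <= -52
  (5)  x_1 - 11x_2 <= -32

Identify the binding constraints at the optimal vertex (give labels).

Feasible corners and W = -4x_1 + 7x_2:
  (-65/6, 13/2) → W = 533/6
  (-159/17, 35/17) → W = 881/17
  (-239/36, 83/36) → W = 1537/36

The minimum is at (-239/36, 83/36). Substituting into each constraint, equality holds for (4) and (5); the remaining constraints have slack.

(4) and (5)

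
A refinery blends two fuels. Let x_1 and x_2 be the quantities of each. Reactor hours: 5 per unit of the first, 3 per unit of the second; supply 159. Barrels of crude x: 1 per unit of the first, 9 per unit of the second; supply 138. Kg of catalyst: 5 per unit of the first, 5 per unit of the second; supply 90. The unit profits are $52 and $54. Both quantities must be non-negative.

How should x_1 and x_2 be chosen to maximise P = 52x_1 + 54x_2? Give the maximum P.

x_1 = 3, x_2 = 15, maximum P = 966

Feasible corners and P = 52x_1 + 54x_2:
  (0, 0) → P = 0
  (0, 46/3) → P = 828
  (18, 0) → P = 936
  (3, 15) → P = 966

The optimum lies where x_1 + 9x_2 = 138 and 5x_1 + 5x_2 = 90.
Solving simultaneously gives x_1 = 3, x_2 = 15.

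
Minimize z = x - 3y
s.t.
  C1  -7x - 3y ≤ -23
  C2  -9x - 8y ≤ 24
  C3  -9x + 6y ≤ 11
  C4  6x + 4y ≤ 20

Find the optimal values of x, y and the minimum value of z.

Corner points and z = x - 3y:
  (256/29, -375/29) → z = 1381/29
  (16/5, 1/5) → z = 13/5
  (64/3, -27) → z = 307/3

x = 16/5, y = 1/5, minimum z = 13/5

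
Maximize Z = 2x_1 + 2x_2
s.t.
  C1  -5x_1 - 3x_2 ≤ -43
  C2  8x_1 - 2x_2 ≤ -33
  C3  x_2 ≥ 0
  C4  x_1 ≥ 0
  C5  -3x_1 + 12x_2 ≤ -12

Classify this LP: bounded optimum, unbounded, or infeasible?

infeasible

The boundaries -5x_1 - 3x_2 = -43 and x_2 = 0 meet at (43/5, 0), but that point violates 8x_1 - 2x_2 ≤ -33. Every candidate vertex is excluded by some other constraint, so the feasible region is empty.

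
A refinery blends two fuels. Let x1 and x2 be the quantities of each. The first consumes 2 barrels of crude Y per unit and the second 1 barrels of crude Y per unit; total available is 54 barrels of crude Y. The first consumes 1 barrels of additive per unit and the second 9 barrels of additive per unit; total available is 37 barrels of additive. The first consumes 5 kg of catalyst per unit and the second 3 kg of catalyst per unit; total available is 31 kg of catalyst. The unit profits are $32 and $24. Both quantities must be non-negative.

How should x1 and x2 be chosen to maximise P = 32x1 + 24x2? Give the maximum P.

Feasible corners and P = 32x1 + 24x2:
  (0, 0) → P = 0
  (0, 37/9) → P = 296/3
  (31/5, 0) → P = 992/5
  (4, 11/3) → P = 216

At the optimal vertex, x1 + 9x2 = 37 and 5x1 + 3x2 = 31.
Solving simultaneously gives x1 = 4, x2 = 11/3.

x1 = 4, x2 = 11/3, maximum P = 216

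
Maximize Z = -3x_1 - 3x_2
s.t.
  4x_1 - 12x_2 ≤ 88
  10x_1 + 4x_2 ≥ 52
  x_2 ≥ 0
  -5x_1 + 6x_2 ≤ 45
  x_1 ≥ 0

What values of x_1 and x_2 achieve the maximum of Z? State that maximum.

x_1 = 26/5, x_2 = 0, maximum Z = -78/5

Vertices and Z = -3x_1 - 3x_2:
  (22, 0) → Z = -66
  (26/5, 0) → Z = -78/5
  (33/20, 71/8) → Z = -1263/40
The feasible region is unbounded (it extends along (3, 1), (6, 5)), but Z strictly decreases along every unbounded feasible direction, so there is no improving ray and the maximum is attained at a vertex.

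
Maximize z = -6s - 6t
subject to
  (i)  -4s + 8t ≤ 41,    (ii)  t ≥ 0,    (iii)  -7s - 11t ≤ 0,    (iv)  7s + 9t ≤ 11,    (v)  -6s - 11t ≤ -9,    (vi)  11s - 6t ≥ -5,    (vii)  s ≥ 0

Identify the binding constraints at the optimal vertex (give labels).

Vertices and z = -6s - 6t:
  (11/7, 0) → z = -66/7
  (3/2, 0) → z = -9
  (7/47, 52/47) → z = -354/47
  (0, 9/11) → z = -54/11
  (0, 5/6) → z = -5

The maximum is at (0, 9/11). Substituting into each constraint, equality holds for (v) and (vii); the remaining constraints have slack.

(v) and (vii)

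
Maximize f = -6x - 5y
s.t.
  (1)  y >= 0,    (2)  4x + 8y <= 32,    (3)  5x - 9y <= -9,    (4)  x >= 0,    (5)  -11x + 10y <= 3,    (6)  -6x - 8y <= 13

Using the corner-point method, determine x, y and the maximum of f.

Extreme points and f = -6x - 5y:
  (54/19, 49/19) → f = -569/19
  (37/16, 91/32) → f = -899/32
  (9/7, 12/7) → f = -114/7

The optimum lies where 5x - 9y = -9 and -11x + 10y = 3.
Solving simultaneously gives x = 9/7, y = 12/7.

x = 9/7, y = 12/7, maximum f = -114/7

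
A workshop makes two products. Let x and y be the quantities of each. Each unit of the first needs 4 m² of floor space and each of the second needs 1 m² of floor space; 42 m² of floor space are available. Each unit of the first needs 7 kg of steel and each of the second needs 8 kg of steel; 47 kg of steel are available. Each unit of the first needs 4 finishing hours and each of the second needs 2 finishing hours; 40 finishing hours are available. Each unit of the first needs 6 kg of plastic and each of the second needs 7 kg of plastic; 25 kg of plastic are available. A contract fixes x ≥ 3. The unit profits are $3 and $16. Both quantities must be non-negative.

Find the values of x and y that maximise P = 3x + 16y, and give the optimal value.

x = 3, y = 1, maximum P = 25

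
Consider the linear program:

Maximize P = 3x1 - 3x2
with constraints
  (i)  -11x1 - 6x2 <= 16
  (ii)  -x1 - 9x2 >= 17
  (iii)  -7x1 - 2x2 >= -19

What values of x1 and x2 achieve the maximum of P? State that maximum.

x1 = 73/10, x2 = -321/20, maximum P = 1401/20

Feasible corners and P = 3x1 - 3x2:
  (-14/31, -57/31) → P = 129/31
  (73/10, -321/20) → P = 1401/20
  (205/61, -138/61) → P = 1029/61

The optimum lies where -11x1 - 6x2 = 16 and -7x1 - 2x2 = -19.
Solving simultaneously gives x1 = 73/10, x2 = -321/20.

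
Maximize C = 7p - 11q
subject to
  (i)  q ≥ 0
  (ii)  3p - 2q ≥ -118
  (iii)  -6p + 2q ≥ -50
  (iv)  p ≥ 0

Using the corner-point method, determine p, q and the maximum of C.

Vertices and C = 7p - 11q:
  (25/3, 0) → C = 175/3
  (0, 0) → C = 0
  (56, 143) → C = -1181
  (0, 59) → C = -649

At the optimal vertex, q = 0 and -6p + 2q = -50.
Solving simultaneously gives p = 25/3, q = 0.

p = 25/3, q = 0, maximum C = 175/3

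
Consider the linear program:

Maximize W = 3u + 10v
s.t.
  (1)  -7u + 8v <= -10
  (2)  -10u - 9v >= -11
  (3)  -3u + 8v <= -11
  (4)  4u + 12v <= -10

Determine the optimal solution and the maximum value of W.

Feasible corners and W = 3u + 10v:
  (-1/4, -47/32) → W = -247/16
  (37/14, -12/7) → W = -129/14
  (13/17, -37/34) → W = -146/17
The feasible region is unbounded (it extends along (9, -10), (-8, -7)), but W strictly decreases along every unbounded feasible direction, so there is no improving ray and the maximum is attained at a vertex.

At the optimal vertex, -3u + 8v = -11 and 4u + 12v = -10.
Solving simultaneously gives u = 13/17, v = -37/34.

u = 13/17, v = -37/34, maximum W = -146/17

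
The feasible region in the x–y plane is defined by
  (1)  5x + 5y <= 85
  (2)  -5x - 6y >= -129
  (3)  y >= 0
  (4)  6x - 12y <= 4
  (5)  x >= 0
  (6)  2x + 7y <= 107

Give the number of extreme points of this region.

5

Pairwise boundary intersections that survive every other constraint:
  (104/9, 49/9)
  (12/5, 73/5)
  (2/3, 0)
  (0, 0)
  (0, 107/7)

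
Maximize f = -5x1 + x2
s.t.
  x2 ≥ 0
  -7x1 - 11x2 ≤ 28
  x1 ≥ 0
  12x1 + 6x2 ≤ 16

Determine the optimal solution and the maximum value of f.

x1 = 0, x2 = 8/3, maximum f = 8/3

Corner points and f = -5x1 + x2:
  (0, 0) → f = 0
  (4/3, 0) → f = -20/3
  (0, 8/3) → f = 8/3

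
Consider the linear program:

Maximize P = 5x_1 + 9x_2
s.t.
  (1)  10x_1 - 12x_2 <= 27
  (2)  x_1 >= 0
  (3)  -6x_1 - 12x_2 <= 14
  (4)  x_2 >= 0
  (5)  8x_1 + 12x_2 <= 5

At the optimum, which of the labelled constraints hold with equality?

Extreme points and P = 5x_1 + 9x_2:
  (0, 0) → P = 0
  (0, 5/12) → P = 15/4
  (5/8, 0) → P = 25/8

The maximum is at (0, 5/12). Substituting into each constraint, equality holds for (2) and (5); the remaining constraints have slack.

(2) and (5)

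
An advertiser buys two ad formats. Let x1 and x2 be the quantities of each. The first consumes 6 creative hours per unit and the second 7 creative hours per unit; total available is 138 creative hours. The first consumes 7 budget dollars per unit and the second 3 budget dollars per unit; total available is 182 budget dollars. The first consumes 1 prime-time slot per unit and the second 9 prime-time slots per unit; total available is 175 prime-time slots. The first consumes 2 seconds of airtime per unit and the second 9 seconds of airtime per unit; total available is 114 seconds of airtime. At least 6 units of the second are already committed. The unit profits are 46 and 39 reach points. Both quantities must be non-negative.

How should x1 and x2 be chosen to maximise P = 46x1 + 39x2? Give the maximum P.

x1 = 16, x2 = 6, maximum P = 970

The binding constraints are 6x1 + 7x2 = 138 and x2 = 6.
Solving simultaneously gives x1 = 16, x2 = 6.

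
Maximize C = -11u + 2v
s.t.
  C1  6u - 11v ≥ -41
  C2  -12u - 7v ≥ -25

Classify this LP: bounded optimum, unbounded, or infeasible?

From the feasible point (-2/29, 107/29), moving in the direction (-11, -6) keeps every constraint satisfied while C increases without bound.

unbounded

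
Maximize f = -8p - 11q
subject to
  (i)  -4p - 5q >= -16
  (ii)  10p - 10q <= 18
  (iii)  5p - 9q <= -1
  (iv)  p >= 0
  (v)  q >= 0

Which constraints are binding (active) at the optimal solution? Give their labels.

(iii) and (iv)

Vertices and f = -8p - 11q:
  (139/61, 84/61) → f = -2036/61
  (0, 16/5) → f = -176/5
  (0, 1/9) → f = -11/9

The maximum is at (0, 1/9). Substituting into each constraint, equality holds for (iii) and (iv); the remaining constraints have slack.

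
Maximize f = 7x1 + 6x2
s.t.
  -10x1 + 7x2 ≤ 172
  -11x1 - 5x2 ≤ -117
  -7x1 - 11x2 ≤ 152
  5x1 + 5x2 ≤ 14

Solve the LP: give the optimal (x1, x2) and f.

x1 = 457/10, x2 = -429/10, maximum f = 125/2

Vertices and f = 7x1 + 6x2:
  (2047/86, -2491/86) → f = -617/86
  (103/6, -431/30) → f = 1019/30
  (457/10, -429/10) → f = 125/2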